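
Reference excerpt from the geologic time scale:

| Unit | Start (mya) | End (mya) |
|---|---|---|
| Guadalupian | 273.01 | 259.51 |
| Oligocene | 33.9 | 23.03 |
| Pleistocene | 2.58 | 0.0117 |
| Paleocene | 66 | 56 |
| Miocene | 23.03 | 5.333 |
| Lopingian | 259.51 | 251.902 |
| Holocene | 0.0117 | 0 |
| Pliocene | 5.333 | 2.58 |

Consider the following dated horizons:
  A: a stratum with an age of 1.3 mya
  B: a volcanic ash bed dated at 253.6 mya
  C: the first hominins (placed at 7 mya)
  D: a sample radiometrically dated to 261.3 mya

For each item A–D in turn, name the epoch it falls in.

A — Pleistocene; B — Lopingian; C — Miocene; D — Guadalupian

A: 1.3 Ma lies in 2.58–0.0117 Ma, so Pleistocene.
B: 253.6 Ma lies in 259.51–251.902 Ma, so Lopingian.
C: 7 Ma lies in 23.03–5.333 Ma, so Miocene.
D: 261.3 Ma lies in 273.01–259.51 Ma, so Guadalupian.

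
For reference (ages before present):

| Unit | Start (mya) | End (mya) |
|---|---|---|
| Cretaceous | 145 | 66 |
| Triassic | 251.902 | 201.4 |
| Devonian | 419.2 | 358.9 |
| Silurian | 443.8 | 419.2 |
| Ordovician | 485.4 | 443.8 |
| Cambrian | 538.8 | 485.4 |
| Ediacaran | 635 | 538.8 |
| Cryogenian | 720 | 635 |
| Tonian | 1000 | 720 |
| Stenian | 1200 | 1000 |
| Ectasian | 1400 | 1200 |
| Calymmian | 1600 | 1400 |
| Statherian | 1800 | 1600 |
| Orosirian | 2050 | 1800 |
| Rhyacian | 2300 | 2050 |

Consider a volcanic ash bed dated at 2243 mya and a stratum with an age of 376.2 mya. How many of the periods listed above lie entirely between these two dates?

11

2243 Ma sits inside the Rhyacian (2300–2050) and 376.2 Ma inside the Devonian (419.2–358.9); neither of those is wholly between the two dates.
The listed periods lying completely between them are Orosirian, Statherian, Calymmian, Ectasian, Stenian, Tonian, Cryogenian, Ediacaran, Cambrian, Ordovician, Silurian — 11 in all.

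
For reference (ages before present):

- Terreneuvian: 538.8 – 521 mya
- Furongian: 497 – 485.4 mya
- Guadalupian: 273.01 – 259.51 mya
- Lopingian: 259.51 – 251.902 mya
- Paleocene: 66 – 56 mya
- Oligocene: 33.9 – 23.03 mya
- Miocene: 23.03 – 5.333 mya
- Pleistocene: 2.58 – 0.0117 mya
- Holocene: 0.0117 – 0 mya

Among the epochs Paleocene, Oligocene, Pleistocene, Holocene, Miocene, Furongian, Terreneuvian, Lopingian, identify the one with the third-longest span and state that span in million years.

Furongian, 11.6 million years

Start − end for each: Paleocene 66 − 56 = 10; Oligocene 33.9 − 23.03 = 10.87; Pleistocene 2.58 − 0.0117 = 2.5683; Holocene 0.0117 − 0 = 0.0117; Miocene 23.03 − 5.333 = 17.697; Furongian 497 − 485.4 = 11.6; Terreneuvian 538.8 − 521 = 17.8; Lopingian 259.51 − 251.902 = 7.608.
Ranking these from longest: Terreneuvian > Miocene > Furongian > Oligocene > Paleocene > Lopingian > Pleistocene > Holocene.
Position 3 in that ranking is Furongian, which lasted 11.6 Myr.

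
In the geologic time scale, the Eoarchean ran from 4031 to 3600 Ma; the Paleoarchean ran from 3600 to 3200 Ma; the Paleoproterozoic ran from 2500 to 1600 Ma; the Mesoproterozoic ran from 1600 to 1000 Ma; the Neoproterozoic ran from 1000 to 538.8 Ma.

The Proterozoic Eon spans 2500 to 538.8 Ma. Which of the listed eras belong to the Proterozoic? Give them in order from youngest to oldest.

Neoproterozoic, Mesoproterozoic, Paleoproterozoic

Eras with both bounds inside 2500–538.8 Ma: Neoproterozoic (1000–538.8), Mesoproterozoic (1600–1000), Paleoproterozoic (2500–1600).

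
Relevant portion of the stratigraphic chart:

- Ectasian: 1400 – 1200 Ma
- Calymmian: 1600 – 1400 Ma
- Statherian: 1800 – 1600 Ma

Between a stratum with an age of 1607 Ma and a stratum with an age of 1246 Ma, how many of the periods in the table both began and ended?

The older date is 1607 Ma and the younger is 1246 Ma.
Periods with start < 1607 and end > 1246 Ma: Calymmian (1600–1400).
That is 1 complete period.

1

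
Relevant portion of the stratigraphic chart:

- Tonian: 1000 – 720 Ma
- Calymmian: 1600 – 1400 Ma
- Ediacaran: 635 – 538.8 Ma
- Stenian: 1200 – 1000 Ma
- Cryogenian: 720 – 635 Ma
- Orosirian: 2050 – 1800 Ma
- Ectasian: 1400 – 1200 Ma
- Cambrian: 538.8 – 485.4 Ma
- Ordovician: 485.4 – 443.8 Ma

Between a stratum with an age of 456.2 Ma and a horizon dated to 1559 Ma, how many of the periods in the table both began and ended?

6

1559 Ma sits inside the Calymmian (1600–1400) and 456.2 Ma inside the Ordovician (485.4–443.8); neither of those is wholly between the two dates.
The listed periods lying completely between them are Ectasian, Stenian, Tonian, Cryogenian, Ediacaran, Cambrian — 6 in all.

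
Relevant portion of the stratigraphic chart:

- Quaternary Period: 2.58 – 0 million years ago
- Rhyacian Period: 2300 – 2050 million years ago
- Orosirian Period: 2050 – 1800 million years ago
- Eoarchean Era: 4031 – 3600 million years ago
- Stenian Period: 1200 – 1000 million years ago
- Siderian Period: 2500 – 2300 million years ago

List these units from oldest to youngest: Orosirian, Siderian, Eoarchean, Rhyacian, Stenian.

Eoarchean, Siderian, Rhyacian, Orosirian, Stenian

Read off each span (Ma): Orosirian 2050–1800; Siderian 2500–2300; Eoarchean 4031–3600; Rhyacian 2300–2050; Stenian 1200–1000.
Larger Ma is older, so oldest→youngest is Eoarchean, Siderian, Rhyacian, Orosirian, Stenian.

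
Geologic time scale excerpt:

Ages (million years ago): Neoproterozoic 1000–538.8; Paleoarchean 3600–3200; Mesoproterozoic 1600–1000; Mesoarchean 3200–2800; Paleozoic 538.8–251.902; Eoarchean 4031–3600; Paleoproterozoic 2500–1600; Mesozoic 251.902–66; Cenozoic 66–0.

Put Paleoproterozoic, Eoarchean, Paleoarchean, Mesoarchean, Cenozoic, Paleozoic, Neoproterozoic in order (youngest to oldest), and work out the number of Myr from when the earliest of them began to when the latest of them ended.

From the excerpt: Paleoproterozoic 2500–1600; Eoarchean 4031–3600; Paleoarchean 3600–3200; Mesoarchean 3200–2800; Cenozoic 66–0; Paleozoic 538.8–251.902; Neoproterozoic 1000–538.8 (Ma).
Larger Ma is earlier, so the oldest is Eoarchean and the youngest is Cenozoic; youngest to oldest: Cenozoic, Paleozoic, Neoproterozoic, Paleoproterozoic, Mesoarchean, Paleoarchean, Eoarchean.
Oldest start 4031 minus youngest end 0 gives 4031 Myr overall.

Cenozoic → Paleozoic → Neoproterozoic → Paleoproterozoic → Mesoarchean → Paleoarchean → Eoarchean; total span 4031 Myr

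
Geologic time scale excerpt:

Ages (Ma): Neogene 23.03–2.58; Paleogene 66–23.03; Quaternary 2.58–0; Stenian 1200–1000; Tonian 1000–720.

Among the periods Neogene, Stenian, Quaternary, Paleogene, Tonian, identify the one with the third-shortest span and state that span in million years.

Start − end for each: Neogene 23.03 − 2.58 = 20.45; Stenian 1200 − 1000 = 200; Quaternary 2.58 − 0 = 2.58; Paleogene 66 − 23.03 = 42.97; Tonian 1000 − 720 = 280.
Ranking these from shortest: Quaternary < Neogene < Paleogene < Stenian < Tonian.
Position 3 in that ranking is Paleogene, which lasted 42.97 Myr.

Paleogene, 42.97 million years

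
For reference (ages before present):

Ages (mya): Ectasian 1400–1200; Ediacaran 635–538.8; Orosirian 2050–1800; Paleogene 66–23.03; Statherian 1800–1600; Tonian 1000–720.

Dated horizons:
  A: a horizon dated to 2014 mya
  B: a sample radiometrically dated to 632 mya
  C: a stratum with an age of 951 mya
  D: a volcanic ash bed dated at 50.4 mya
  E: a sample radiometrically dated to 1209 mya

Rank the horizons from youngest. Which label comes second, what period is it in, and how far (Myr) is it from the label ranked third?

Smaller Ma means younger, so youngest first: D 50.4 < B 632 < C 951 < E 1209 < A 2014.
Counting 2 along gives B (632 Ma); the excerpt puts that inside the Ediacaran, 635–538.8 Ma.
Next in line is C (951 Ma), and 951 − 632 = 319 Myr.

B, in the Ediacaran; 319 million years to C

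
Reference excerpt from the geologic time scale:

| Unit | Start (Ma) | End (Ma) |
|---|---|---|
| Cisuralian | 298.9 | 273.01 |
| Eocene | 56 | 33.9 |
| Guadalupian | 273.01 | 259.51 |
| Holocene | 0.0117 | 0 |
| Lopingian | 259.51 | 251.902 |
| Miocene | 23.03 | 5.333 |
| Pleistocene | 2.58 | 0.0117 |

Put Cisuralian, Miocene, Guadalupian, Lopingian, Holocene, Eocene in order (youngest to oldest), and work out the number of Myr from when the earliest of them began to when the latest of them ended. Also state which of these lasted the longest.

Start ages (Ma): Cisuralian 298.9, Guadalupian 273.01, Lopingian 259.51, Eocene 56, Miocene 23.03, Holocene 0.0117.
Ordered youngest to oldest: Holocene, Miocene, Eocene, Lopingian, Guadalupian, Cisuralian.
Span = 298.9 − 0 = 298.9 Myr.
Durations: Cisuralian 25.89, Lopingian 7.608, Miocene 17.697, Guadalupian 13.5, Eocene 22.1, Holocene 0.0117 → longest is Cisuralian (25.89 Myr).

Holocene, Miocene, Eocene, Lopingian, Guadalupian, Cisuralian; total span 298.9 Myr; longest is Cisuralian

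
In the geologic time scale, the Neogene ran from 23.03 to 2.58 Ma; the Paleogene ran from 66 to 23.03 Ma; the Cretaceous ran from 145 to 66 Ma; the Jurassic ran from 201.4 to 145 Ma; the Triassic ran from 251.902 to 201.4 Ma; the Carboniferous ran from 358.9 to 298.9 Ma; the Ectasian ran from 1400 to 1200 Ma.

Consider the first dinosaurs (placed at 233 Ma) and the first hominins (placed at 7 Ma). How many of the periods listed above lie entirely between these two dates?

3

233 Ma sits inside the Triassic (251.902–201.4) and 7 Ma inside the Neogene (23.03–2.58); neither of those is wholly between the two dates.
The listed periods lying completely between them are Jurassic, Cretaceous, Paleogene — 3 in all.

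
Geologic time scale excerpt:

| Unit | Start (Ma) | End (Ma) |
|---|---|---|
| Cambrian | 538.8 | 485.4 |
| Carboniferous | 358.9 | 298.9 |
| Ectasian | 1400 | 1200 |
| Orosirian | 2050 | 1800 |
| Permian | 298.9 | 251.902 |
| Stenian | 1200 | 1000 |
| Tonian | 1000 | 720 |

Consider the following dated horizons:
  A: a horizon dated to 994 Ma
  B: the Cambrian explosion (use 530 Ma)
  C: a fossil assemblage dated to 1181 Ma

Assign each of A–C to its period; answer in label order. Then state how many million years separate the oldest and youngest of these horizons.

A: 994 Ma lies in 1000–720 Ma, so Tonian.
B: 530 Ma lies in 538.8–485.4 Ma, so Cambrian.
C: 1181 Ma lies in 1200–1000 Ma, so Stenian.
Oldest = 1181 Ma, youngest = 530 Ma → span 651 Myr.

A — Tonian; B — Cambrian; C — Stenian; span 651 million years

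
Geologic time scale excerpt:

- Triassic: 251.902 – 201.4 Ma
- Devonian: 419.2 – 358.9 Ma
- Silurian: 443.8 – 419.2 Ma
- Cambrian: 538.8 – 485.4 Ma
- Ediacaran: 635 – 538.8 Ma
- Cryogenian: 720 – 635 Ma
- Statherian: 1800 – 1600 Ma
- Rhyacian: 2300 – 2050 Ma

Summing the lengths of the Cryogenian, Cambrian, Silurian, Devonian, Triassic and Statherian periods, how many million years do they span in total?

473.802 million years

Each duration: Cryogenian = 85; Cambrian = 53.4; Silurian = 24.6; Devonian = 60.3; Triassic = 50.502; Statherian = 200.
Sum: 85 + 53.4 + 24.6 + 60.3 + 50.502 + 200 = 473.802 Myr.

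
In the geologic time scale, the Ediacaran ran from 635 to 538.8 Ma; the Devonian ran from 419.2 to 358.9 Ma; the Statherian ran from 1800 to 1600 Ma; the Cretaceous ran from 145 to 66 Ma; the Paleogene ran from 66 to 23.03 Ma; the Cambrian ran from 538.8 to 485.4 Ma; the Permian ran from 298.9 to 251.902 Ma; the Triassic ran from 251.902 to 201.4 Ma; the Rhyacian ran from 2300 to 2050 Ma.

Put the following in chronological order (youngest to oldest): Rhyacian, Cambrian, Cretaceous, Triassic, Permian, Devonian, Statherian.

Read off each span (Ma): Rhyacian 2300–2050; Cambrian 538.8–485.4; Cretaceous 145–66; Triassic 251.902–201.4; Permian 298.9–251.902; Devonian 419.2–358.9; Statherian 1800–1600.
Larger Ma is older, so oldest→youngest is Rhyacian, Statherian, Cambrian, Devonian, Permian, Triassic, Cretaceous; reverse it for youngest→oldest.

Cretaceous → Triassic → Permian → Devonian → Cambrian → Statherian → Rhyacian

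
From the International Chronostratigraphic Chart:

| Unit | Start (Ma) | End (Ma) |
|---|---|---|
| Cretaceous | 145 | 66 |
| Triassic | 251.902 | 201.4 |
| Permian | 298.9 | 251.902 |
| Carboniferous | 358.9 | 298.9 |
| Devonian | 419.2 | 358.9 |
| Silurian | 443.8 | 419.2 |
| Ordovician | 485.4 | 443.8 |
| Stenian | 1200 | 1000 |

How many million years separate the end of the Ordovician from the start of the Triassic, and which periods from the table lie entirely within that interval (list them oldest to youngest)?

191.898 million years; Silurian, Devonian, Carboniferous, Permian

End of Ordovician = 443.8 Ma; start of Triassic = 251.902 Ma.
Gap = 443.8 − 251.902 = 191.898 Myr.
Periods wholly inside 443.8–251.902 Ma: Silurian (443.8–419.2), Devonian (419.2–358.9), Carboniferous (358.9–298.9), Permian (298.9–251.902).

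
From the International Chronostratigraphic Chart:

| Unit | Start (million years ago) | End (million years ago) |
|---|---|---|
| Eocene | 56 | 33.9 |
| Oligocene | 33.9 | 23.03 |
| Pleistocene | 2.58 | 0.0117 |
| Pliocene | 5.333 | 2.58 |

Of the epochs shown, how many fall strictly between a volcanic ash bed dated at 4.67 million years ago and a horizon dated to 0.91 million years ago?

0

The older date is 4.67 Ma and the younger is 0.91 Ma.
No epoch both begins after 4.67 Ma and ends before 0.91 Ma, so the count is 0.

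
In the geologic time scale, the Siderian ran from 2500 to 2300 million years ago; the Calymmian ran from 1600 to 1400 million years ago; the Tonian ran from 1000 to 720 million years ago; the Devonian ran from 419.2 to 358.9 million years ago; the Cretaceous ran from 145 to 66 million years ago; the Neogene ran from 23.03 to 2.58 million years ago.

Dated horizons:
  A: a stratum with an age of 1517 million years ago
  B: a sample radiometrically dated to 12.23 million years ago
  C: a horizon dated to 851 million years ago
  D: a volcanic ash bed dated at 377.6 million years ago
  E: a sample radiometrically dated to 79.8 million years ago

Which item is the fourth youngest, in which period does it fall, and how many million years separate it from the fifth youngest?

C, in the Tonian; 666 million years to A

Sorted youngest-first by Ma: B (12.23), E (79.8), D (377.6), C (851), A (1517).
The fourth youngest is C at 851 Ma, which lies in 1000–720 Ma: the Tonian.
The fifth youngest is A at 1517 Ma; separation = |851 − 1517| = 666 Myr.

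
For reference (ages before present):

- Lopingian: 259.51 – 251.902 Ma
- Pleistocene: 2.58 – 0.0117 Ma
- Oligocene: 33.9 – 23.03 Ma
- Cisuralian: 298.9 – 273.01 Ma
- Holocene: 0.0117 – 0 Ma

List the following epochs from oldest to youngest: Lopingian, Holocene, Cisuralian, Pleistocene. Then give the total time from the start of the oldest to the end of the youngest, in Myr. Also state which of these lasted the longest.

Cisuralian → Lopingian → Pleistocene → Holocene; total span 298.9 Myr; longest is Cisuralian

Start ages (Ma): Cisuralian 298.9, Lopingian 259.51, Pleistocene 2.58, Holocene 0.0117.
Ordered oldest to youngest: Cisuralian, Lopingian, Pleistocene, Holocene.
Span = 298.9 − 0 = 298.9 Myr.
Durations: Holocene 0.0117, Cisuralian 25.89, Pleistocene 2.5683, Lopingian 7.608 → longest is Cisuralian (25.89 Myr).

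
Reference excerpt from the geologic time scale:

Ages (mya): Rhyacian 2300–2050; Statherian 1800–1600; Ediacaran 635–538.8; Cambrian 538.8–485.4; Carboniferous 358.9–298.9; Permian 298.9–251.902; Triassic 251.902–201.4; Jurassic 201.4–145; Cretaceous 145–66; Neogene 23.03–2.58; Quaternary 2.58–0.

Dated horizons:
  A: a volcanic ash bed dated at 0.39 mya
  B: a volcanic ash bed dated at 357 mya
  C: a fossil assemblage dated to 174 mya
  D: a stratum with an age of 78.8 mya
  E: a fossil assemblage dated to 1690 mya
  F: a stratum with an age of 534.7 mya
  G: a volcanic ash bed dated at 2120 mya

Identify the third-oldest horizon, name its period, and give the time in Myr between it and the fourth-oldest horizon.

Sorted oldest-first by Ma: G (2120), E (1690), F (534.7), B (357), C (174), D (78.8), A (0.39).
The third oldest is F at 534.7 Ma, which lies in 538.8–485.4 Ma: the Cambrian.
The fourth oldest is B at 357 Ma; separation = |534.7 − 357| = 177.7 Myr.

F, in the Cambrian; 177.7 million years to B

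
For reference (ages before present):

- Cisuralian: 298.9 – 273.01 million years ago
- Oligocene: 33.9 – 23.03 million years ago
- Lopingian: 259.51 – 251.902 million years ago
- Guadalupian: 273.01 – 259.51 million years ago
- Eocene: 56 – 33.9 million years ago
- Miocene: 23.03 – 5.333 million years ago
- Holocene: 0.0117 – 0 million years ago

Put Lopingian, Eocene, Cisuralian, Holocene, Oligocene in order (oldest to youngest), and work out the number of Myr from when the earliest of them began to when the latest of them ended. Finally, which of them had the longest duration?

Cisuralian, Lopingian, Eocene, Oligocene, Holocene; total span 298.9 Myr; longest is Cisuralian

Start ages (Ma): Cisuralian 298.9, Lopingian 259.51, Eocene 56, Oligocene 33.9, Holocene 0.0117.
Ordered oldest to youngest: Cisuralian, Lopingian, Eocene, Oligocene, Holocene.
Span = 298.9 − 0 = 298.9 Myr.
Durations: Oligocene 10.87, Holocene 0.0117, Cisuralian 25.89, Eocene 22.1, Lopingian 7.608 → longest is Cisuralian (25.89 Myr).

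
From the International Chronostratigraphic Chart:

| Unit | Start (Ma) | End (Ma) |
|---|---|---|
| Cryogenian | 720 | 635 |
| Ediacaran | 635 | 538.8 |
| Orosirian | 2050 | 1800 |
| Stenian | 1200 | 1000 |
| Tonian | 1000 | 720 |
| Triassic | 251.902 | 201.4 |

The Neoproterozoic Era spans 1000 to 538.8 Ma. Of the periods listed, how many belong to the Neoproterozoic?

3

Periods inside 1000–538.8 Ma: Tonian, Cryogenian, Ediacaran — 3 in total.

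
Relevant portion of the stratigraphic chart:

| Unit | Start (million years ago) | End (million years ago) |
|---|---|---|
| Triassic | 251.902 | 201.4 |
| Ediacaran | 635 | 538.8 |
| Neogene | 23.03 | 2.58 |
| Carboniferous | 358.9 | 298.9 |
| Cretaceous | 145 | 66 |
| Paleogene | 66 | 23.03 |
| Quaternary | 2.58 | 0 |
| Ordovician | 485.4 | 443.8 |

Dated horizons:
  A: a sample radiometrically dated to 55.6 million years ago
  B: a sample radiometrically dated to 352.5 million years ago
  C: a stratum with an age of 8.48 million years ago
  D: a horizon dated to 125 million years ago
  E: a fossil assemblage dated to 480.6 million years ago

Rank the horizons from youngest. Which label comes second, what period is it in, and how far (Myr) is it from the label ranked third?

Sorted youngest-first by Ma: C (8.48), A (55.6), D (125), B (352.5), E (480.6).
The second youngest is A at 55.6 Ma, which lies in 66–23.03 Ma: the Paleogene.
The third youngest is D at 125 Ma; separation = |55.6 − 125| = 69.4 Myr.

A, in the Paleogene; 69.4 million years to D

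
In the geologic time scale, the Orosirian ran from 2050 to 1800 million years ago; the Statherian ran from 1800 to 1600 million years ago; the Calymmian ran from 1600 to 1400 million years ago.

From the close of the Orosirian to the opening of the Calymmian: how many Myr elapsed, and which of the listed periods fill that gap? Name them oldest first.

200 million years; Statherian

The Orosirian closes at 1800 Ma and the Calymmian opens at 1600 Ma, so the interval is 1800 − 1600 = 200 Myr.
A period fits inside if it starts at or after 1800 Ma and ends at or before 1600 Ma; oldest first that gives Statherian.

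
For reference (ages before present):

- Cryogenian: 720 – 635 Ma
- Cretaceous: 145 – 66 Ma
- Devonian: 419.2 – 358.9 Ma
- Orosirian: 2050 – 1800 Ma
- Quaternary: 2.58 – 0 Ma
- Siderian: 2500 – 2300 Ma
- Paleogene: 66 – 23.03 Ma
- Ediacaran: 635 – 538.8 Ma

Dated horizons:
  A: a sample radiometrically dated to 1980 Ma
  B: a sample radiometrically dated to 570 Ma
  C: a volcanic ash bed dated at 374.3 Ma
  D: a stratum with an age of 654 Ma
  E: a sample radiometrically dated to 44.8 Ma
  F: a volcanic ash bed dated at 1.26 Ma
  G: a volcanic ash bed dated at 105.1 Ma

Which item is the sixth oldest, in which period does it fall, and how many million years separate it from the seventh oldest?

Larger Ma means older, so oldest first: A 1980 > D 654 > B 570 > C 374.3 > G 105.1 > E 44.8 > F 1.26.
Counting 6 along gives E (44.8 Ma); the excerpt puts that inside the Paleogene, 66–23.03 Ma.
Next in line is F (1.26 Ma), and 44.8 − 1.26 = 43.54 Myr.

E, in the Paleogene; 43.54 million years to F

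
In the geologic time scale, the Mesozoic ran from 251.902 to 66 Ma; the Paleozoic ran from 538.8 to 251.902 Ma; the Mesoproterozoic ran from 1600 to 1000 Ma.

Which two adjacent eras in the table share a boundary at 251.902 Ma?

The Paleozoic ends at 251.902 Ma and the Mesozoic begins at 251.902 Ma, so they share that boundary.

Paleozoic and Mesozoic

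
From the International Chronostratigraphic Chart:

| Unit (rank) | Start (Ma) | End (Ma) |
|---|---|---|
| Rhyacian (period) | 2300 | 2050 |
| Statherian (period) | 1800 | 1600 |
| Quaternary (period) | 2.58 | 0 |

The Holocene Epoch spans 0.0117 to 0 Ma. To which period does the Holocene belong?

Quaternary

The Holocene (0.0117–0 Ma) lies entirely within 2.58–0 Ma, the Quaternary Period.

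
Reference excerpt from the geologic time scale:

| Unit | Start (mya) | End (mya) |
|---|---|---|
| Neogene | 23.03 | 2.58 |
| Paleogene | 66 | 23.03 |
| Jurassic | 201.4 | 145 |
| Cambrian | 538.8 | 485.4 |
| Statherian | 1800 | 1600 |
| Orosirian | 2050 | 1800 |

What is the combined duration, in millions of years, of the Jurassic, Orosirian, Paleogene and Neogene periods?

Duration is start − end for each: (201.4 − 145) + (2050 − 1800) + (66 − 23.03) + (23.03 − 2.58).
That is 56.4 + 250 + 42.97 + 20.45, which totals 369.82 million years.

369.82 million years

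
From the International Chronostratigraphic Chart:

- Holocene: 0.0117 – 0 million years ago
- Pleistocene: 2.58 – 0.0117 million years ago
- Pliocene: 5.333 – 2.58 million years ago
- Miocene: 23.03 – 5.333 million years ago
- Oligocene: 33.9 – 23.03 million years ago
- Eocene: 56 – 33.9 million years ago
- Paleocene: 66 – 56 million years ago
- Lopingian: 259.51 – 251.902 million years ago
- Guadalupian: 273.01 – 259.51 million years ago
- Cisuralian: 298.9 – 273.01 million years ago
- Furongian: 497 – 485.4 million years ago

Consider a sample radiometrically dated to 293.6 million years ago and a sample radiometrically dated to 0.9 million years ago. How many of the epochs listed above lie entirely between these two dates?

293.6 Ma sits inside the Cisuralian (298.9–273.01) and 0.9 Ma inside the Pleistocene (2.58–0.0117); neither of those is wholly between the two dates.
The listed epochs lying completely between them are Guadalupian, Lopingian, Paleocene, Eocene, Oligocene, Miocene, Pliocene — 7 in all.

7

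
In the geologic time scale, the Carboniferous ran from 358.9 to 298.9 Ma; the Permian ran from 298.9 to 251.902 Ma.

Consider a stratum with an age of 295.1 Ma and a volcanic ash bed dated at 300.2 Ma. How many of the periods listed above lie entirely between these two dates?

The older date is 300.2 Ma and the younger is 295.1 Ma.
No period both begins after 300.2 Ma and ends before 295.1 Ma, so the count is 0.

0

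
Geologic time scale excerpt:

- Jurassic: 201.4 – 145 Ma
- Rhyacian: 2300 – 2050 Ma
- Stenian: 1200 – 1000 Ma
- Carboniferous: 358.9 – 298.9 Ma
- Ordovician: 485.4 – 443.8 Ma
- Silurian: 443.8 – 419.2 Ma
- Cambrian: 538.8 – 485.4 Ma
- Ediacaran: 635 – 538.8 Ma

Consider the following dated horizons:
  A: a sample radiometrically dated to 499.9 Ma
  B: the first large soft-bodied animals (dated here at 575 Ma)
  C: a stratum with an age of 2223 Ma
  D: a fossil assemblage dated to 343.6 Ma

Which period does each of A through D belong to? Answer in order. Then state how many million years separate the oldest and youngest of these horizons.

A — Cambrian; B — Ediacaran; C — Rhyacian; D — Carboniferous; span 1879.4 million years

Match each age against the start–end ranges in the excerpt: A = 499.9 Ma → Cambrian (538.8–485.4); B = 575 Ma → Ediacaran (635–538.8); C = 2223 Ma → Rhyacian (2300–2050); D = 343.6 Ma → Carboniferous (358.9–298.9).
The largest age is 2223 Ma and the smallest is 343.6 Ma; their difference is 1879.4 Myr.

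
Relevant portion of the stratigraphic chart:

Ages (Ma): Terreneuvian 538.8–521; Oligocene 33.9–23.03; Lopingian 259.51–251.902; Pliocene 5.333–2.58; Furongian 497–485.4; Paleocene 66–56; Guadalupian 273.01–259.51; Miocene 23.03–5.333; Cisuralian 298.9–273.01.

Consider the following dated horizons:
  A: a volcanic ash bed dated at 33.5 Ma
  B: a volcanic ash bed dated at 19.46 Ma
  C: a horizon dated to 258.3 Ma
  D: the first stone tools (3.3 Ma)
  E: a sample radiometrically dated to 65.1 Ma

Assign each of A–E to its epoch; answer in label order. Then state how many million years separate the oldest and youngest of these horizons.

A — Oligocene; B — Miocene; C — Lopingian; D — Pliocene; E — Paleocene; span 255 million years

A: 33.5 Ma lies in 33.9–23.03 Ma, so Oligocene.
B: 19.46 Ma lies in 23.03–5.333 Ma, so Miocene.
C: 258.3 Ma lies in 259.51–251.902 Ma, so Lopingian.
D: 3.3 Ma lies in 5.333–2.58 Ma, so Pliocene.
E: 65.1 Ma lies in 66–56 Ma, so Paleocene.
Oldest = 258.3 Ma, youngest = 3.3 Ma → span 255 Myr.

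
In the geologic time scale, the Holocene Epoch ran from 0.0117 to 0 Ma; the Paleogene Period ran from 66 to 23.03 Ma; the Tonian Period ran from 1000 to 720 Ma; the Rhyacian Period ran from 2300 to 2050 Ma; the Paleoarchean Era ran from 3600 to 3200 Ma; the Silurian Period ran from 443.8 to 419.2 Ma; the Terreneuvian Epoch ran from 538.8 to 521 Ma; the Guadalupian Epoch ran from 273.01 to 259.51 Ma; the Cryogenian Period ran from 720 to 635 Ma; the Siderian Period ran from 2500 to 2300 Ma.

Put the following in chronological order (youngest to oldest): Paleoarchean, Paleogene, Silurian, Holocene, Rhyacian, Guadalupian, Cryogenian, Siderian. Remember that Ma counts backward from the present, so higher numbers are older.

Holocene → Paleogene → Guadalupian → Silurian → Cryogenian → Rhyacian → Siderian → Paleoarchean

Read off each span (Ma): Paleoarchean 3600–3200; Paleogene 66–23.03; Silurian 443.8–419.2; Holocene 0.0117–0; Rhyacian 2300–2050; Guadalupian 273.01–259.51; Cryogenian 720–635; Siderian 2500–2300.
Larger Ma is older, so oldest→youngest is Paleoarchean, Siderian, Rhyacian, Cryogenian, Silurian, Guadalupian, Paleogene, Holocene; reverse it for youngest→oldest.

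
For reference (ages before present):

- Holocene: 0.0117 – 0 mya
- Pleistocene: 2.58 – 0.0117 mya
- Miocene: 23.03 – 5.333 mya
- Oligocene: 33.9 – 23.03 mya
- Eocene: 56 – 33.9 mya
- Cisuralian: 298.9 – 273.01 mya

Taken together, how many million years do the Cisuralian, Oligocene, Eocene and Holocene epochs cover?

Each duration: Cisuralian = 25.89; Oligocene = 10.87; Eocene = 22.1; Holocene = 0.0117.
Sum: 25.89 + 10.87 + 22.1 + 0.0117 = 58.8717 Myr.

58.8717 million years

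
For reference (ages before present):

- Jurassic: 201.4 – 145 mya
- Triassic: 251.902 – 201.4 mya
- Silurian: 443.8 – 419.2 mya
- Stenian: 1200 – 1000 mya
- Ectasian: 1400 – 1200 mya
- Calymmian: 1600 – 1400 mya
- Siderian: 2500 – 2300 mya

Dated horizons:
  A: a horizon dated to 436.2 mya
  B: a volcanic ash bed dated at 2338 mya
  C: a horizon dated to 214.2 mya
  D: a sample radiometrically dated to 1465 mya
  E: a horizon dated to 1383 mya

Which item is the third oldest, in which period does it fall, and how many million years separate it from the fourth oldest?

Sorted oldest-first by Ma: B (2338), D (1465), E (1383), A (436.2), C (214.2).
The third oldest is E at 1383 Ma, which lies in 1400–1200 Ma: the Ectasian.
The fourth oldest is A at 436.2 Ma; separation = |1383 − 436.2| = 946.8 Myr.

E, in the Ectasian; 946.8 million years to A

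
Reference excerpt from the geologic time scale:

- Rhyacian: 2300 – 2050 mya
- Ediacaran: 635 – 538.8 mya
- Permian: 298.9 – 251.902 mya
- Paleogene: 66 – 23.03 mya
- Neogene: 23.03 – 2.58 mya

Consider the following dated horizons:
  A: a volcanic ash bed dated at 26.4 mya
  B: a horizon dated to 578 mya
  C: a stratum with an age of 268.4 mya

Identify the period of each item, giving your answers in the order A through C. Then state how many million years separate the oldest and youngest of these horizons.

Match each age against the start–end ranges in the excerpt: A = 26.4 Ma → Paleogene (66–23.03); B = 578 Ma → Ediacaran (635–538.8); C = 268.4 Ma → Permian (298.9–251.902).
The largest age is 578 Ma and the smallest is 26.4 Ma; their difference is 551.6 Myr.

A — Paleogene; B — Ediacaran; C — Permian; span 551.6 million years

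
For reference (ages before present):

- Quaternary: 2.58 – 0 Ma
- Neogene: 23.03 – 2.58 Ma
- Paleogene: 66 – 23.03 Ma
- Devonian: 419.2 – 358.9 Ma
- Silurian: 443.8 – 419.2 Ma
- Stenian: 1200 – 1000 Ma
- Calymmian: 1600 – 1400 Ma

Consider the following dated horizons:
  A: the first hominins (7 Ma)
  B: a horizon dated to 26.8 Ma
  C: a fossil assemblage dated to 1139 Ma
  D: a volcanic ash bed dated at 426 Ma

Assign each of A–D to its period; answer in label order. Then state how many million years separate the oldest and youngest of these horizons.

A — Neogene; B — Paleogene; C — Stenian; D — Silurian; span 1132 million years

Match each age against the start–end ranges in the excerpt: A = 7 Ma → Neogene (23.03–2.58); B = 26.8 Ma → Paleogene (66–23.03); C = 1139 Ma → Stenian (1200–1000); D = 426 Ma → Silurian (443.8–419.2).
The largest age is 1139 Ma and the smallest is 7 Ma; their difference is 1132 Myr.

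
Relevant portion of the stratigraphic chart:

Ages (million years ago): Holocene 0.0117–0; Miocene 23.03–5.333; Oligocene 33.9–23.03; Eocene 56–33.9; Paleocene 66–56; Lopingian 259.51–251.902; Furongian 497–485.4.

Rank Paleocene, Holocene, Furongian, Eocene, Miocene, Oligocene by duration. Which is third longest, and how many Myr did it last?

Durations: Paleocene 10; Holocene 0.0117; Furongian 11.6; Eocene 22.1; Miocene 17.697; Oligocene 10.87 Myr.
Sorted longest-first: Eocene (22.1), Miocene (17.697), Furongian (11.6), Oligocene (10.87), Paleocene (10), Holocene (0.0117).
The third longest is Furongian at 11.6 Myr.

Furongian, 11.6 million years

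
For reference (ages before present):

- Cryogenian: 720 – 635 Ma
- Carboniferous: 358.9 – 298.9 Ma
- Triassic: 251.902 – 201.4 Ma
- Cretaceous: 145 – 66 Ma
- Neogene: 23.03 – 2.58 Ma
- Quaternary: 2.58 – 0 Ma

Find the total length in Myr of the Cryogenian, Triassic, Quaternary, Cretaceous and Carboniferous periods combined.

Each duration: Cryogenian = 85; Triassic = 50.502; Quaternary = 2.58; Cretaceous = 79; Carboniferous = 60.
Sum: 85 + 50.502 + 2.58 + 79 + 60 = 277.082 Myr.

277.082 million years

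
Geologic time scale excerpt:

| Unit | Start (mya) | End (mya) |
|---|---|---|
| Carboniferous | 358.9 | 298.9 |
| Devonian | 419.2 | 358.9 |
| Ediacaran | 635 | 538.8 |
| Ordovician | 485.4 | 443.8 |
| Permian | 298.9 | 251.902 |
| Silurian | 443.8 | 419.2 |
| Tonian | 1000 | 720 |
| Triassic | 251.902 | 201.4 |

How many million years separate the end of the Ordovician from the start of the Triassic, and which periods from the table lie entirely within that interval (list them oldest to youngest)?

191.898 million years; Silurian, Devonian, Carboniferous, Permian

End of Ordovician = 443.8 Ma; start of Triassic = 251.902 Ma.
Gap = 443.8 − 251.902 = 191.898 Myr.
Periods wholly inside 443.8–251.902 Ma: Silurian (443.8–419.2), Devonian (419.2–358.9), Carboniferous (358.9–298.9), Permian (298.9–251.902).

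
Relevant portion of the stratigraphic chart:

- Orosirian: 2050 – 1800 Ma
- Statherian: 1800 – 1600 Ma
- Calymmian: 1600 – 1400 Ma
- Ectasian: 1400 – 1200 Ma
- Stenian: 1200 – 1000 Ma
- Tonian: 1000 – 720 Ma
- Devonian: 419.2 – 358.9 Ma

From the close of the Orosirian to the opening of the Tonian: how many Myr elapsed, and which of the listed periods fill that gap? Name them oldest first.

800 million years; Statherian, Calymmian, Ectasian, Stenian

The Orosirian closes at 1800 Ma and the Tonian opens at 1000 Ma, so the interval is 1800 − 1000 = 800 Myr.
A period fits inside if it starts at or after 1800 Ma and ends at or before 1000 Ma; oldest first that gives Statherian, Calymmian, Ectasian, Stenian.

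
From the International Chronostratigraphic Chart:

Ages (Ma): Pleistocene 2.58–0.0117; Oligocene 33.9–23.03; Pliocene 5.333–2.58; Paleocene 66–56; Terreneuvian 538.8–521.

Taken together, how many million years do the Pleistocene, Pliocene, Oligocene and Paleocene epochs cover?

Duration is start − end for each: (2.58 − 0.0117) + (5.333 − 2.58) + (33.9 − 23.03) + (66 − 56).
That is 2.5683 + 2.753 + 10.87 + 10, which totals 26.1913 million years.

26.1913 million years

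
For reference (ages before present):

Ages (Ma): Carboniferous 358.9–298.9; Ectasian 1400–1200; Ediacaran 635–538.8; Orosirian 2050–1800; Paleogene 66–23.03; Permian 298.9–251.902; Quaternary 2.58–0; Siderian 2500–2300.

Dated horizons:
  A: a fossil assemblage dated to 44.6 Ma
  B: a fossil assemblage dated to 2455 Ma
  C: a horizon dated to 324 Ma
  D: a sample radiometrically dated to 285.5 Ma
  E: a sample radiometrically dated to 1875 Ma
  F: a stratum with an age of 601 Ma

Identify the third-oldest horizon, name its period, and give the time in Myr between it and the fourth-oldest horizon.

F, in the Ediacaran; 277 million years to C

Larger Ma means older, so oldest first: B 2455 > E 1875 > F 601 > C 324 > D 285.5 > A 44.6.
Counting 3 along gives F (601 Ma); the excerpt puts that inside the Ediacaran, 635–538.8 Ma.
Next in line is C (324 Ma), and 601 − 324 = 277 Myr.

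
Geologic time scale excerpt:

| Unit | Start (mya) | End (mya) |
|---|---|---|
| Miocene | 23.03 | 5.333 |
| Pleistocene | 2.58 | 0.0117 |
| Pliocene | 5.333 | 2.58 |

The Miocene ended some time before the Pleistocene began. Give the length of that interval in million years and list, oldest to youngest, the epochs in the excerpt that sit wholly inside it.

2.753 million years; Pliocene

The Miocene closes at 5.333 Ma and the Pleistocene opens at 2.58 Ma, so the interval is 5.333 − 2.58 = 2.753 Myr.
An epoch fits inside if it starts at or after 5.333 Ma and ends at or before 2.58 Ma; oldest first that gives Pliocene.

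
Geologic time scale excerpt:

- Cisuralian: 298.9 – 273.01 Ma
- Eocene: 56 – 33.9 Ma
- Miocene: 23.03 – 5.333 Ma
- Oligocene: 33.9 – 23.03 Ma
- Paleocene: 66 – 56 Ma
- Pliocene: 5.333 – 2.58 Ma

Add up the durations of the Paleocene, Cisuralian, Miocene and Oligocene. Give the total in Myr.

Each duration: Paleocene = 10; Cisuralian = 25.89; Miocene = 17.697; Oligocene = 10.87.
Sum: 10 + 25.89 + 17.697 + 10.87 = 64.457 Myr.

64.457 million years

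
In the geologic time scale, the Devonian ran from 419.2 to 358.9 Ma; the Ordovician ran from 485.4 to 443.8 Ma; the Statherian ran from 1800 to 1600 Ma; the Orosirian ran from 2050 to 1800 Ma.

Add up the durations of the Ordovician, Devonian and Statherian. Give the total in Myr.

Each duration: Ordovician = 41.6; Devonian = 60.3; Statherian = 200.
Sum: 41.6 + 60.3 + 200 = 301.9 Myr.

301.9 million years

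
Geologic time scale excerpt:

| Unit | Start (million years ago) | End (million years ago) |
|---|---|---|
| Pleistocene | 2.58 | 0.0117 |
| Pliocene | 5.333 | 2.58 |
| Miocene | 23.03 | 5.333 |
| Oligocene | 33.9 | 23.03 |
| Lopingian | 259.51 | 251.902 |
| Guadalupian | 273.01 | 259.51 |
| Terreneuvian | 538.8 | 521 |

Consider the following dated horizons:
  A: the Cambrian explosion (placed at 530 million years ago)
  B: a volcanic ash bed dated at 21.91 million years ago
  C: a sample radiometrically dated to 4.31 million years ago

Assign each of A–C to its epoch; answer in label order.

Match each age against the start–end ranges in the excerpt: A = 530 Ma → Terreneuvian (538.8–521); B = 21.91 Ma → Miocene (23.03–5.333); C = 4.31 Ma → Pliocene (5.333–2.58).

A — Terreneuvian; B — Miocene; C — Pliocene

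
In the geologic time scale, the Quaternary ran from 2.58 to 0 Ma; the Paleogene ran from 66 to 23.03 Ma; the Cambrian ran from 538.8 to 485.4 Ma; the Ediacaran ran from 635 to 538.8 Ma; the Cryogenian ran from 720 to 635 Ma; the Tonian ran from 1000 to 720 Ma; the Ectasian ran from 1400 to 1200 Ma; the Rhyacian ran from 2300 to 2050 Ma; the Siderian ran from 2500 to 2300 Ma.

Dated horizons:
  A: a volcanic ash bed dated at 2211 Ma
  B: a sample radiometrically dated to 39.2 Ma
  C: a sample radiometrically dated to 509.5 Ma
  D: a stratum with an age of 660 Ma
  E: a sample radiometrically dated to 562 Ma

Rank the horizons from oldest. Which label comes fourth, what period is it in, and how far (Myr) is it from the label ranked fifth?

Sorted oldest-first by Ma: A (2211), D (660), E (562), C (509.5), B (39.2).
The fourth oldest is C at 509.5 Ma, which lies in 538.8–485.4 Ma: the Cambrian.
The fifth oldest is B at 39.2 Ma; separation = |509.5 − 39.2| = 470.3 Myr.

C, in the Cambrian; 470.3 million years to B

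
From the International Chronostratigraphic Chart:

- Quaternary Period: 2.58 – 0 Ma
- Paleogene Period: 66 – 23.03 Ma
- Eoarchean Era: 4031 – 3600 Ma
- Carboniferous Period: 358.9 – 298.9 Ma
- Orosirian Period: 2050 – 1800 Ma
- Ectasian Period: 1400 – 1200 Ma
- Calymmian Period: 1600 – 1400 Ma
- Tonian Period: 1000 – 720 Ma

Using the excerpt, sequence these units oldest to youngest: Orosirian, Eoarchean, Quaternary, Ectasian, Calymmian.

Sorting by start age (descending Ma, since larger Ma = older): Eoarchean start 4031, Orosirian start 2050, Calymmian start 1600, Ectasian start 1400, Quaternary start 2.58.

Eoarchean, Orosirian, Calymmian, Ectasian, Quaternary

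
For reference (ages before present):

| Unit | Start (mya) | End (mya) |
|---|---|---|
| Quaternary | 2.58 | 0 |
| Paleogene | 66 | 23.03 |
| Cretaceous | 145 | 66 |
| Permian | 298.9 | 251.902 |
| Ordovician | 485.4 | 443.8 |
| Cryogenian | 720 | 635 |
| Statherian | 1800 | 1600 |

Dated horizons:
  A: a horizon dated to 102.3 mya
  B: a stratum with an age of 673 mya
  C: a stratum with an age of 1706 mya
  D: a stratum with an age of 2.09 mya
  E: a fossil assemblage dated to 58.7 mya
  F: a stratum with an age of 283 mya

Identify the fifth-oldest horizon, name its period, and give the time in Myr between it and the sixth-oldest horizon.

E, in the Paleogene; 56.61 million years to D

Larger Ma means older, so oldest first: C 1706 > B 673 > F 283 > A 102.3 > E 58.7 > D 2.09.
Counting 5 along gives E (58.7 Ma); the excerpt puts that inside the Paleogene, 66–23.03 Ma.
Next in line is D (2.09 Ma), and 58.7 − 2.09 = 56.61 Myr.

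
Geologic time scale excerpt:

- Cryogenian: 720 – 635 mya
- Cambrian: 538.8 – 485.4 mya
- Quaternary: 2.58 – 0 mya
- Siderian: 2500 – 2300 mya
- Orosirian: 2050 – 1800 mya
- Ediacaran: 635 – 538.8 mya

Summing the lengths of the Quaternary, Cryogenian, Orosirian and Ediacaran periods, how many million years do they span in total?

Each duration: Quaternary = 2.58; Cryogenian = 85; Orosirian = 250; Ediacaran = 96.2.
Sum: 2.58 + 85 + 250 + 96.2 = 433.78 Myr.

433.78 million years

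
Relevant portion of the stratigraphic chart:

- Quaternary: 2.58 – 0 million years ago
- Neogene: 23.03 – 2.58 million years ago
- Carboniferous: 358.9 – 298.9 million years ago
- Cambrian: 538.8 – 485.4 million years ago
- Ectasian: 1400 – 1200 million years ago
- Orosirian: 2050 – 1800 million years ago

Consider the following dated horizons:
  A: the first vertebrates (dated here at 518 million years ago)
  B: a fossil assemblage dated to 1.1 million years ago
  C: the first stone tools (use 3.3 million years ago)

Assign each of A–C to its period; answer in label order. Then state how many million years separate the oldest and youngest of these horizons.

A — Cambrian; B — Quaternary; C — Neogene; span 516.9 million years

Match each age against the start–end ranges in the excerpt: A = 518 Ma → Cambrian (538.8–485.4); B = 1.1 Ma → Quaternary (2.58–0); C = 3.3 Ma → Neogene (23.03–2.58).
The largest age is 518 Ma and the smallest is 1.1 Ma; their difference is 516.9 Myr.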